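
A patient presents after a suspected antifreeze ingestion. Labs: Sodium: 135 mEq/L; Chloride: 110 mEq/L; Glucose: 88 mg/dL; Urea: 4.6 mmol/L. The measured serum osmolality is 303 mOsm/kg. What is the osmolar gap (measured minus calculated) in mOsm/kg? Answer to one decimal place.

Calculated osmolality = 2·Na + glucose/18 + urea
= 2·135 + 88/18 + 4.6
= 270 + 4.89 + 4.60
= 279.49 mOsm/kg ≈ 279.5 mOsm/kg
Osmolar gap = measured − calculated = 303 − 279.5 = 23.5 mOsm/kg

23.5 mOsm/kg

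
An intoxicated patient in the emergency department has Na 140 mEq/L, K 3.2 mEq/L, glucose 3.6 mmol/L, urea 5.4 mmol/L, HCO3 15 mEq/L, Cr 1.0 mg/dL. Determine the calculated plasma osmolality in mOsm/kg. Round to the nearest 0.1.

289.0 mOsm/kg

Calculated osmolality = 2·Na + glucose + urea
= 2·140 + 3.6 + 5.4
= 280 + 3.60 + 5.40
= 289 mOsm/kg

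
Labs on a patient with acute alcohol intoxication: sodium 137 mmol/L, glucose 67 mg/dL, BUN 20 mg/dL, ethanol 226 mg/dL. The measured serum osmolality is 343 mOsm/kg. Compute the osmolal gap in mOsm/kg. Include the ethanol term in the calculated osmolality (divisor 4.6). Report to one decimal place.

9.0 mOsm/kg

Calculated osmolality = 2·Na + glucose/18 + BUN/2.8 + ethanol/4.6
= 2·137 + 67/18 + 20/2.8 + 226/4.6
= 274 + 3.72 + 7.14 + 49.13
= 333.99 mOsm/kg ≈ 334.0 mOsm/kg
Osmolar gap = measured − calculated = 343 − 334.0 = 9.0 mOsm/kg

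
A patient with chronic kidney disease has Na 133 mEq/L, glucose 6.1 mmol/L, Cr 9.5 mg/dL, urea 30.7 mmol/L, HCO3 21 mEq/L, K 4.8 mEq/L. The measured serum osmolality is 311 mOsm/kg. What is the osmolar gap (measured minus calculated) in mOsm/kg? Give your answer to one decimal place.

8.2 mOsm/kg

Calculated osmolality = 2·Na + glucose + urea
= 2·133 + 6.1 + 30.7
= 266 + 6.10 + 30.70
= 302.8 mOsm/kg ≈ 302.8 mOsm/kg
Osmolar gap = measured − calculated = 311 − 302.8 = 8.2 mOsm/kg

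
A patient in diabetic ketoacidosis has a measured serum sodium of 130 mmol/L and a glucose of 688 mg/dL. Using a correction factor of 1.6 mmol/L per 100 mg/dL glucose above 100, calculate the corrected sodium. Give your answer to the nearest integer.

139 mmol/L

Corrected Na = measured Na + 1.6 · (glucose − 100)/100
= 130 + 1.6 · (688 − 100)/100
= 130 + 9.4
= 139.4 mmol/L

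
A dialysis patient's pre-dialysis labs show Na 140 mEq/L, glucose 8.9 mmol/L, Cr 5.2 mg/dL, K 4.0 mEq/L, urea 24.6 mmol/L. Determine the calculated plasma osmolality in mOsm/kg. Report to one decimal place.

Calculated osmolality = 2·Na + glucose + urea
= 2·140 + 8.9 + 24.6
= 280 + 8.90 + 24.60
= 313.5 mOsm/kg

313.5 mOsm/kg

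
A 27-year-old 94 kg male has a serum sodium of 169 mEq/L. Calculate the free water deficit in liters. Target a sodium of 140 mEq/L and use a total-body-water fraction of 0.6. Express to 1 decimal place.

TBW = 0.6 · 94 = 56.4 L
Free water deficit = TBW · (Na/140 − 1)
= 56.4 · (169/140 − 1)
= 56.4 · 0.2071
= 11.68 L

11.7 L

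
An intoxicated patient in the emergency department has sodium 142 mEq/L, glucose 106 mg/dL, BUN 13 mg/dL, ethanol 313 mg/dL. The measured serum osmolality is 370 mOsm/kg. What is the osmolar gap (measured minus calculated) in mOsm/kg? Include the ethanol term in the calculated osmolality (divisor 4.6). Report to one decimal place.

Calculated osmolality = 2·Na + glucose/18 + BUN/2.8 + ethanol/4.6
= 2·142 + 106/18 + 13/2.8 + 313/4.6
= 284 + 5.89 + 4.64 + 68.04
= 362.57 mOsm/kg ≈ 362.6 mOsm/kg
Osmolar gap = measured − calculated = 370 − 362.6 = 7.4 mOsm/kg

7.4 mOsm/kg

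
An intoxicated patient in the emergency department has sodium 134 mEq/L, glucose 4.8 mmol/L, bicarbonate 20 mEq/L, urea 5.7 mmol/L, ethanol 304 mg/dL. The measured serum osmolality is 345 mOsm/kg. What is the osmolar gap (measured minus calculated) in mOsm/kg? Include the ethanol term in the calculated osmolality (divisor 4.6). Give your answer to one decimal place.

0.4 mOsm/kg

Calculated osmolality = 2·Na + glucose + urea + ethanol/4.6
= 2·134 + 4.8 + 5.7 + 304/4.6
= 268 + 4.80 + 5.70 + 66.09
= 344.59 mOsm/kg ≈ 344.6 mOsm/kg
Osmolar gap = measured − calculated = 345 − 344.6 = 0.4 mOsm/kg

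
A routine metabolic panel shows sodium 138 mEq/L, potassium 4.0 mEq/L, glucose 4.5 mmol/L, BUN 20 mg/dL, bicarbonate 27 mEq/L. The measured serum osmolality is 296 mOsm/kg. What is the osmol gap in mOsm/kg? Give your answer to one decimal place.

8.4 mOsm/kg

Calculated osmolality = 2·Na + glucose + BUN/2.8
= 2·138 + 4.5 + 20/2.8
= 276 + 4.50 + 7.14
= 287.64 mOsm/kg ≈ 287.6 mOsm/kg
Osmolar gap = measured − calculated = 296 − 287.6 = 8.4 mOsm/kg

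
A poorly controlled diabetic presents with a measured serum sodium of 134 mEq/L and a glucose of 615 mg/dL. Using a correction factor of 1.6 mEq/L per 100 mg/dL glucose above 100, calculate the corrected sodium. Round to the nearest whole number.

142 mEq/L

Corrected Na = measured Na + 1.6 · (glucose − 100)/100
= 134 + 1.6 · (615 − 100)/100
= 134 + 8.2
= 142.2 mEq/L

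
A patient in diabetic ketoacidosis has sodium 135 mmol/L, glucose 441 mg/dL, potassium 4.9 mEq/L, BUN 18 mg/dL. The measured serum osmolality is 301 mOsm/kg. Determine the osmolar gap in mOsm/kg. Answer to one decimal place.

Calculated osmolality = 2·Na + glucose/18 + BUN/2.8
= 2·135 + 441/18 + 18/2.8
= 270 + 24.50 + 6.43
= 300.93 mOsm/kg ≈ 300.9 mOsm/kg
Osmolar gap = measured − calculated = 301 − 300.9 = 0.1 mOsm/kg

0.1 mOsm/kg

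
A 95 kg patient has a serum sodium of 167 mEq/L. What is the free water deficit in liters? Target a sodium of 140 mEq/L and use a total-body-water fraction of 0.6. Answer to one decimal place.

11.0 L

TBW = 0.6 · 95 = 57 L
Free water deficit = TBW · (Na/140 − 1)
= 57 · (167/140 − 1)
= 57 · 0.1929
= 11 L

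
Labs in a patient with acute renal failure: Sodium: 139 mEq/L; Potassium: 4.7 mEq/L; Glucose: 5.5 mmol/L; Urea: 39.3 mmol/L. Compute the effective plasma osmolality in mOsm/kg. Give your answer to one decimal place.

Effective osmolality excludes urea (freely permeant across cell membranes):
2·Na + glucose
= 2·139 + 5.5
= 278 + 5.5
= 283.5 mOsm/kg

283.5 mOsm/kg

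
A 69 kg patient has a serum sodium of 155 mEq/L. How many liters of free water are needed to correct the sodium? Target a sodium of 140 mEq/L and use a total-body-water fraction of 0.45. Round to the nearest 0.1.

3.3 L

TBW = 0.45 · 69 = 31.05 L
Free water deficit = TBW · (Na/140 − 1)
= 31.05 · (155/140 − 1)
= 31.05 · 0.1071
= 3.33 L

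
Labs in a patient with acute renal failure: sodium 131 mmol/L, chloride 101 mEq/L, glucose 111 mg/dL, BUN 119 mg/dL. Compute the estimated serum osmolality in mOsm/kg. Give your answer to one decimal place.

310.7 mOsm/kg

Calculated osmolality = 2·Na + glucose/18 + BUN/2.8
= 2·131 + 111/18 + 119/2.8
= 262 + 6.17 + 42.50
= 310.67 mOsm/kg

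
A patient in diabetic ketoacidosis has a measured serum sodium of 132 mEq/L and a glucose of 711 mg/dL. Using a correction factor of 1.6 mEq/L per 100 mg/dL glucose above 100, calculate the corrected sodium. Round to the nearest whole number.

142 mEq/L

Corrected Na = measured Na + 1.6 · (glucose − 100)/100
= 132 + 1.6 · (711 − 100)/100
= 132 + 9.8
= 141.8 mEq/L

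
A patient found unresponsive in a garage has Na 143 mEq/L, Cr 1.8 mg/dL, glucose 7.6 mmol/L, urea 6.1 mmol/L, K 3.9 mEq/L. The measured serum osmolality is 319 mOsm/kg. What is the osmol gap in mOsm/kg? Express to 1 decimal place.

Calculated osmolality = 2·Na + glucose + urea
= 2·143 + 7.6 + 6.1
= 286 + 7.60 + 6.10
= 299.7 mOsm/kg ≈ 299.7 mOsm/kg
Osmolar gap = measured − calculated = 319 − 299.7 = 19.3 mOsm/kg

19.3 mOsm/kg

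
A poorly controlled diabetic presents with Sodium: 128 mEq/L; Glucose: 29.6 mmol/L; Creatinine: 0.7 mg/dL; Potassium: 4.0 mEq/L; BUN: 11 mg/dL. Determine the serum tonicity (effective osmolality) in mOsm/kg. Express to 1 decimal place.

285.6 mOsm/kg

Effective osmolality excludes urea (freely permeant across cell membranes):
2·Na + glucose
= 2·128 + 29.6
= 256 + 29.6
= 285.6 mOsm/kg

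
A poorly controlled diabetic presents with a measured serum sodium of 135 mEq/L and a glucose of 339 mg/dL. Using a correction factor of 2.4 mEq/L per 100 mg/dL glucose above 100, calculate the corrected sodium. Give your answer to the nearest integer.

Corrected Na = measured Na + 2.4 · (glucose − 100)/100
= 135 + 2.4 · (339 − 100)/100
= 135 + 5.7
= 140.7 mEq/L

141 mEq/L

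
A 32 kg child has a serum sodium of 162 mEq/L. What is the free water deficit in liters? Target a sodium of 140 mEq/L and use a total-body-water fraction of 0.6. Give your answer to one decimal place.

TBW = 0.6 · 32 = 19.2 L
Free water deficit = TBW · (Na/140 − 1)
= 19.2 · (162/140 − 1)
= 19.2 · 0.1571
= 3.02 L

3.0 L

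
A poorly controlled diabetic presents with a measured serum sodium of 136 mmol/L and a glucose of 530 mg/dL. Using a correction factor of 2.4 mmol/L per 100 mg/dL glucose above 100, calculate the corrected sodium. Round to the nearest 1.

Corrected Na = measured Na + 2.4 · (glucose − 100)/100
= 136 + 2.4 · (530 − 100)/100
= 136 + 10.3
= 146.3 mmol/L

146 mmol/L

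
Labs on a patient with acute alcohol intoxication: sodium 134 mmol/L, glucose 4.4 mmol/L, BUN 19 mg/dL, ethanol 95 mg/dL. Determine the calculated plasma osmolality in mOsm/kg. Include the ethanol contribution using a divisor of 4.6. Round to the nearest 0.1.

299.8 mOsm/kg

Calculated osmolality = 2·Na + glucose + BUN/2.8 + ethanol/4.6
= 2·134 + 4.4 + 19/2.8 + 95/4.6
= 268 + 4.40 + 6.79 + 20.65
= 299.84 mOsm/kg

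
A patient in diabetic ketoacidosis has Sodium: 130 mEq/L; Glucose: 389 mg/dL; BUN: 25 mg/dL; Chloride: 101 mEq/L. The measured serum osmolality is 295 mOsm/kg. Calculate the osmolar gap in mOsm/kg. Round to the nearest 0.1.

Calculated osmolality = 2·Na + glucose/18 + BUN/2.8
= 2·130 + 389/18 + 25/2.8
= 260 + 21.61 + 8.93
= 290.54 mOsm/kg ≈ 290.5 mOsm/kg
Osmolar gap = measured − calculated = 295 − 290.5 = 4.5 mOsm/kg

4.5 mOsm/kg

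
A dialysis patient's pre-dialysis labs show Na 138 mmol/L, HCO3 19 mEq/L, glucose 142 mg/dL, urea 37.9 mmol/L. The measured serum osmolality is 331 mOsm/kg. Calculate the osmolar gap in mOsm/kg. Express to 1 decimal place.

Calculated osmolality = 2·Na + glucose/18 + urea
= 2·138 + 142/18 + 37.9
= 276 + 7.89 + 37.90
= 321.79 mOsm/kg ≈ 321.8 mOsm/kg
Osmolar gap = measured − calculated = 331 − 321.8 = 9.2 mOsm/kg

9.2 mOsm/kg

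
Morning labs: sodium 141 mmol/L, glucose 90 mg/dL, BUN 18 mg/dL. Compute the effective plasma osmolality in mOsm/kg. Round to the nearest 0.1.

Effective osmolality excludes urea (freely permeant across cell membranes):
2·Na + glucose/18
= 2·141 + 90/18
= 282 + 5
= 287 mOsm/kg

287.0 mOsm/kg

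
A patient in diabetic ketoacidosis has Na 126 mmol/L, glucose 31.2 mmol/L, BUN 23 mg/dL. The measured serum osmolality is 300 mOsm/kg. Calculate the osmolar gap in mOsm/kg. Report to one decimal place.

Calculated osmolality = 2·Na + glucose + BUN/2.8
= 2·126 + 31.2 + 23/2.8
= 252 + 31.20 + 8.21
= 291.41 mOsm/kg ≈ 291.4 mOsm/kg
Osmolar gap = measured − calculated = 300 − 291.4 = 8.6 mOsm/kg

8.6 mOsm/kg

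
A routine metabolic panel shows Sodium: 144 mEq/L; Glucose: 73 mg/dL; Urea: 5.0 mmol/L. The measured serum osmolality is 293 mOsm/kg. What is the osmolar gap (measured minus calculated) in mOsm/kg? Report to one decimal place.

-4.1 mOsm/kg

Calculated osmolality = 2·Na + glucose/18 + urea
= 2·144 + 73/18 + 5
= 288 + 4.06 + 5
= 297.06 mOsm/kg ≈ 297.1 mOsm/kg
Osmolar gap = measured − calculated = 293 − 297.1 = -4.1 mOsm/kg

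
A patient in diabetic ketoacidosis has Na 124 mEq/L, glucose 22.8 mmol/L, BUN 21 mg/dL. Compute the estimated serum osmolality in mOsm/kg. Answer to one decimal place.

Calculated osmolality = 2·Na + glucose + BUN/2.8
= 2·124 + 22.8 + 21/2.8
= 248 + 22.80 + 7.50
= 278.3 mOsm/kg

278.3 mOsm/kg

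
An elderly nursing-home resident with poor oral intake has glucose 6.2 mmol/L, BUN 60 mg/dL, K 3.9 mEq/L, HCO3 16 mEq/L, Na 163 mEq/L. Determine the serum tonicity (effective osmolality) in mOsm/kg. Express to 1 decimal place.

Effective osmolality excludes urea (freely permeant across cell membranes):
2·Na + glucose
= 2·163 + 6.2
= 326 + 6.2
= 332.2 mOsm/kg

332.2 mOsm/kg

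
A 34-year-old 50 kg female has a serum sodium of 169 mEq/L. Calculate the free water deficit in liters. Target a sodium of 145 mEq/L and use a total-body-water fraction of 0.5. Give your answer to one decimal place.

4.1 L

TBW = 0.5 · 50 = 25 L
Free water deficit = TBW · (Na/145 − 1)
= 25 · (169/145 − 1)
= 25 · 0.1655
= 4.14 L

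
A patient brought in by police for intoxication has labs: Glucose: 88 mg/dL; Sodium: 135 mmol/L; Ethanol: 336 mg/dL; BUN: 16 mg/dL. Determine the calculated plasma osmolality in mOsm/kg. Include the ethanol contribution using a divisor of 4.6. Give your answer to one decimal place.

353.6 mOsm/kg

Calculated osmolality = 2·Na + glucose/18 + BUN/2.8 + ethanol/4.6
= 2·135 + 88/18 + 16/2.8 + 336/4.6
= 270 + 4.89 + 5.71 + 73.04
= 353.64 mOsm/kg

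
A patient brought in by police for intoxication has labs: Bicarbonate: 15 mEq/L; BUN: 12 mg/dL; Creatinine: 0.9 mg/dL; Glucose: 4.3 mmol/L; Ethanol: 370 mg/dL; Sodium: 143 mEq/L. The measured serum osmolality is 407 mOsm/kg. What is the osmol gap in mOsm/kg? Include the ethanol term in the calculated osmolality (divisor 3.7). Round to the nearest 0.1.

12.4 mOsm/kg

Calculated osmolality = 2·Na + glucose + BUN/2.8 + ethanol/3.7
= 2·143 + 4.3 + 12/2.8 + 370/3.7
= 286 + 4.30 + 4.29 + 100
= 394.59 mOsm/kg ≈ 394.6 mOsm/kg
Osmolar gap = measured − calculated = 407 − 394.6 = 12.4 mOsm/kg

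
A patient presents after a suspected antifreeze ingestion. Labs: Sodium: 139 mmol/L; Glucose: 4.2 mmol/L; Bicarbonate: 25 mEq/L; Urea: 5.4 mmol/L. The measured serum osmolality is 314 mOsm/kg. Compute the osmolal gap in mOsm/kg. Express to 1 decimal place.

Calculated osmolality = 2·Na + glucose + urea
= 2·139 + 4.2 + 5.4
= 278 + 4.20 + 5.40
= 287.6 mOsm/kg ≈ 287.6 mOsm/kg
Osmolar gap = measured − calculated = 314 − 287.6 = 26.4 mOsm/kg

26.4 mOsm/kg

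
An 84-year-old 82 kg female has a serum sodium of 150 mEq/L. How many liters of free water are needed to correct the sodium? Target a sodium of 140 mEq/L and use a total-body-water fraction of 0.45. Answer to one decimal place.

TBW = 0.45 · 82 = 36.9 L
Free water deficit = TBW · (Na/140 − 1)
= 36.9 · (150/140 − 1)
= 36.9 · 0.0714
= 2.63 L

2.6 L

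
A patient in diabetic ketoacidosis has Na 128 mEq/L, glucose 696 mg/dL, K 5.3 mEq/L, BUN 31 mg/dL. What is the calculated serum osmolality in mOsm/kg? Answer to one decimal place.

Calculated osmolality = 2·Na + glucose/18 + BUN/2.8
= 2·128 + 696/18 + 31/2.8
= 256 + 38.67 + 11.07
= 305.74 mOsm/kg

305.7 mOsm/kg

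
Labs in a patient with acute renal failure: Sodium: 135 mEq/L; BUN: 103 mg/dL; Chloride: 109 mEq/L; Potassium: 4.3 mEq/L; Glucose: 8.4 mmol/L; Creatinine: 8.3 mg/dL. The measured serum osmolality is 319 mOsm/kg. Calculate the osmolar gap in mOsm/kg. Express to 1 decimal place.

Calculated osmolality = 2·Na + glucose + BUN/2.8
= 2·135 + 8.4 + 103/2.8
= 270 + 8.40 + 36.79
= 315.19 mOsm/kg ≈ 315.2 mOsm/kg
Osmolar gap = measured − calculated = 319 − 315.2 = 3.8 mOsm/kg

3.8 mOsm/kg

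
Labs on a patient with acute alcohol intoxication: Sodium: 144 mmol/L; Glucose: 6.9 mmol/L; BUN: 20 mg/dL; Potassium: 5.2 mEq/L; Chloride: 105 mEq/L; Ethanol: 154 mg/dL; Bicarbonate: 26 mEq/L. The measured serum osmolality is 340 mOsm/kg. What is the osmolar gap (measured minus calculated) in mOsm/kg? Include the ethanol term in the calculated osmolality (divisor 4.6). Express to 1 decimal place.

4.5 mOsm/kg

Calculated osmolality = 2·Na + glucose + BUN/2.8 + ethanol/4.6
= 2·144 + 6.9 + 20/2.8 + 154/4.6
= 288 + 6.90 + 7.14 + 33.48
= 335.52 mOsm/kg ≈ 335.5 mOsm/kg
Osmolar gap = measured − calculated = 340 − 335.5 = 4.5 mOsm/kg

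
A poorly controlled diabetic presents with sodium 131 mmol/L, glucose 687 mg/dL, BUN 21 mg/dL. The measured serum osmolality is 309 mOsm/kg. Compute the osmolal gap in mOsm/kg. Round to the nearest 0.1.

Calculated osmolality = 2·Na + glucose/18 + BUN/2.8
= 2·131 + 687/18 + 21/2.8
= 262 + 38.17 + 7.50
= 307.67 mOsm/kg ≈ 307.7 mOsm/kg
Osmolar gap = measured − calculated = 309 − 307.7 = 1.3 mOsm/kg

1.3 mOsm/kg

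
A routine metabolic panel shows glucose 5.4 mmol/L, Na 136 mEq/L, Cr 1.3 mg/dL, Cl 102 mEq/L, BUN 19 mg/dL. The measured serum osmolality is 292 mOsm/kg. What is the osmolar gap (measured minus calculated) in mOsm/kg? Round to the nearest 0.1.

Calculated osmolality = 2·Na + glucose + BUN/2.8
= 2·136 + 5.4 + 19/2.8
= 272 + 5.40 + 6.79
= 284.19 mOsm/kg ≈ 284.2 mOsm/kg
Osmolar gap = measured − calculated = 292 − 284.2 = 7.8 mOsm/kg

7.8 mOsm/kg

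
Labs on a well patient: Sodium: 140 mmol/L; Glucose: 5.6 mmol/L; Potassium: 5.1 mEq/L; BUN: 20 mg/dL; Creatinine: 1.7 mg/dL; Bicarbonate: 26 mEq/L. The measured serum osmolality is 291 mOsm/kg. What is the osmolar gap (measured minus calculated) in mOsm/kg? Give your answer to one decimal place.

-1.7 mOsm/kg

Calculated osmolality = 2·Na + glucose + BUN/2.8
= 2·140 + 5.6 + 20/2.8
= 280 + 5.60 + 7.14
= 292.74 mOsm/kg ≈ 292.7 mOsm/kg
Osmolar gap = measured − calculated = 291 − 292.7 = -1.7 mOsm/kg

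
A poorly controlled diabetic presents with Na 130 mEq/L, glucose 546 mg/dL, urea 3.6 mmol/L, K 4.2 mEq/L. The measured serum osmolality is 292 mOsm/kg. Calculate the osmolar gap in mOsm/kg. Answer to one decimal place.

Calculated osmolality = 2·Na + glucose/18 + urea
= 2·130 + 546/18 + 3.6
= 260 + 30.33 + 3.60
= 293.93 mOsm/kg ≈ 293.9 mOsm/kg
Osmolar gap = measured − calculated = 292 − 293.9 = -1.9 mOsm/kg

-1.9 mOsm/kg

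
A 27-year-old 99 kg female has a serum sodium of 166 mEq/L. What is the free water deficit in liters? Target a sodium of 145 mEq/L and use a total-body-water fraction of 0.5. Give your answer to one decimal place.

TBW = 0.5 · 99 = 49.5 L
Free water deficit = TBW · (Na/145 − 1)
= 49.5 · (166/145 − 1)
= 49.5 · 0.1448
= 7.17 L

7.2 L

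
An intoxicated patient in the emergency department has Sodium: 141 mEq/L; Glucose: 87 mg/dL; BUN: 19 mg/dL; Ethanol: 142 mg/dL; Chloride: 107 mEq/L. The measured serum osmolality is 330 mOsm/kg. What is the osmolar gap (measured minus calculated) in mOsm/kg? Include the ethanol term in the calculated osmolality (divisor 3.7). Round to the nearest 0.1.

-2.0 mOsm/kg

Calculated osmolality = 2·Na + glucose/18 + BUN/2.8 + ethanol/3.7
= 2·141 + 87/18 + 19/2.8 + 142/3.7
= 282 + 4.83 + 6.79 + 38.38
= 332 mOsm/kg ≈ 332.0 mOsm/kg
Osmolar gap = measured − calculated = 330 − 332.0 = -2.0 mOsm/kg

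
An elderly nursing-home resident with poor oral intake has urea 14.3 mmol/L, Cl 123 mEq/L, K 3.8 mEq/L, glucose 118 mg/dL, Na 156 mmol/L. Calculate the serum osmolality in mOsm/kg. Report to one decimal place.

332.9 mOsm/kg

Calculated osmolality = 2·Na + glucose/18 + urea
= 2·156 + 118/18 + 14.3
= 312 + 6.56 + 14.30
= 332.86 mOsm/kg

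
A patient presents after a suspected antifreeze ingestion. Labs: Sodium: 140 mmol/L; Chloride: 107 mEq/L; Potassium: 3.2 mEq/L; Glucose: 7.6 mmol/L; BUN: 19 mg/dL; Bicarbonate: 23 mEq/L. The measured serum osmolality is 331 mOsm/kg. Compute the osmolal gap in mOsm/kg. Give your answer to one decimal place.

36.6 mOsm/kg

Calculated osmolality = 2·Na + glucose + BUN/2.8
= 2·140 + 7.6 + 19/2.8
= 280 + 7.60 + 6.79
= 294.39 mOsm/kg ≈ 294.4 mOsm/kg
Osmolar gap = measured − calculated = 331 − 294.4 = 36.6 mOsm/kg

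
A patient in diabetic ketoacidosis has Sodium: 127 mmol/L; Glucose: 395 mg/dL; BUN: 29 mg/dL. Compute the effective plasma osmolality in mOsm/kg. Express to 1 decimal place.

Effective osmolality excludes urea (freely permeant across cell membranes):
2·Na + glucose/18
= 2·127 + 395/18
= 254 + 21.94
= 275.94 mOsm/kg

275.9 mOsm/kg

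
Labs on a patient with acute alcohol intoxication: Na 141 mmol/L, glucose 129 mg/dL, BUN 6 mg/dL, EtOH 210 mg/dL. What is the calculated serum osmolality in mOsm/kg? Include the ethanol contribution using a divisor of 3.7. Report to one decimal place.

Calculated osmolality = 2·Na + glucose/18 + BUN/2.8 + ethanol/3.7
= 2·141 + 129/18 + 6/2.8 + 210/3.7
= 282 + 7.17 + 2.14 + 56.76
= 348.07 mOsm/kg

348.1 mOsm/kg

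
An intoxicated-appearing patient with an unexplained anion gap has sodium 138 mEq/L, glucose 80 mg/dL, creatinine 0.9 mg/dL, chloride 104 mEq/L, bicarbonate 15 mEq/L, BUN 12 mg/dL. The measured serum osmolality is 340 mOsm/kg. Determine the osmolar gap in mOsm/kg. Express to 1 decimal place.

Calculated osmolality = 2·Na + glucose/18 + BUN/2.8
= 2·138 + 80/18 + 12/2.8
= 276 + 4.44 + 4.29
= 284.73 mOsm/kg ≈ 284.7 mOsm/kg
Osmolar gap = measured − calculated = 340 − 284.7 = 55.3 mOsm/kg

55.3 mOsm/kg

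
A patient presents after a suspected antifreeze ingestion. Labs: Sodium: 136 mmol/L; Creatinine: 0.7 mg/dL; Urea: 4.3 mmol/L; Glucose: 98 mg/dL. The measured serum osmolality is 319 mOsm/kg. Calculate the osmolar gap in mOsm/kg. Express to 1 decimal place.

37.3 mOsm/kg

Calculated osmolality = 2·Na + glucose/18 + urea
= 2·136 + 98/18 + 4.3
= 272 + 5.44 + 4.30
= 281.74 mOsm/kg ≈ 281.7 mOsm/kg
Osmolar gap = measured − calculated = 319 − 281.7 = 37.3 mOsm/kg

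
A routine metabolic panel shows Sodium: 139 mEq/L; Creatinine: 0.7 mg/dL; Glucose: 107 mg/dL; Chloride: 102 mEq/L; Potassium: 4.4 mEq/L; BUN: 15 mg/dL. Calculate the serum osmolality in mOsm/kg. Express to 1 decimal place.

Calculated osmolality = 2·Na + glucose/18 + BUN/2.8
= 2·139 + 107/18 + 15/2.8
= 278 + 5.94 + 5.36
= 289.3 mOsm/kg

289.3 mOsm/kg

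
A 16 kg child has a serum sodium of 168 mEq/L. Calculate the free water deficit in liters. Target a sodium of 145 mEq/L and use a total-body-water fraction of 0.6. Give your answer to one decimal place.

TBW = 0.6 · 16 = 9.6 L
Free water deficit = TBW · (Na/145 − 1)
= 9.6 · (168/145 − 1)
= 9.6 · 0.1586
= 1.52 L

1.5 L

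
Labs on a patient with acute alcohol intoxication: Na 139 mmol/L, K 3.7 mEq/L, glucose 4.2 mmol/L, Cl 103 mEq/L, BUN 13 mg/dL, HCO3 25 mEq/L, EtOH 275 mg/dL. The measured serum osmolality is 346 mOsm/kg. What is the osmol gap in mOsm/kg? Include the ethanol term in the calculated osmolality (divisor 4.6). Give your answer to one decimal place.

-0.6 mOsm/kg

Calculated osmolality = 2·Na + glucose + BUN/2.8 + ethanol/4.6
= 2·139 + 4.2 + 13/2.8 + 275/4.6
= 278 + 4.20 + 4.64 + 59.78
= 346.62 mOsm/kg ≈ 346.6 mOsm/kg
Osmolar gap = measured − calculated = 346 − 346.6 = -0.6 mOsm/kg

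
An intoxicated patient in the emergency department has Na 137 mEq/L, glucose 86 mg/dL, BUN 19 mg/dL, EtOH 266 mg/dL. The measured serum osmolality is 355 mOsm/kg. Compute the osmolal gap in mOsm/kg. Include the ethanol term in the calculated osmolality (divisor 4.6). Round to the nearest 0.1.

Calculated osmolality = 2·Na + glucose/18 + BUN/2.8 + ethanol/4.6
= 2·137 + 86/18 + 19/2.8 + 266/4.6
= 274 + 4.78 + 6.79 + 57.83
= 343.4 mOsm/kg ≈ 343.4 mOsm/kg
Osmolar gap = measured − calculated = 355 − 343.4 = 11.6 mOsm/kg

11.6 mOsm/kg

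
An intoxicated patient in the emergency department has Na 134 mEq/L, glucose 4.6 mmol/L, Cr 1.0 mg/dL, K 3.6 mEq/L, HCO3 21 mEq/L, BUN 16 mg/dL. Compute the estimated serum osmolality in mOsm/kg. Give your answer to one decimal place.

Calculated osmolality = 2·Na + glucose + BUN/2.8
= 2·134 + 4.6 + 16/2.8
= 268 + 4.60 + 5.71
= 278.31 mOsm/kg

278.3 mOsm/kg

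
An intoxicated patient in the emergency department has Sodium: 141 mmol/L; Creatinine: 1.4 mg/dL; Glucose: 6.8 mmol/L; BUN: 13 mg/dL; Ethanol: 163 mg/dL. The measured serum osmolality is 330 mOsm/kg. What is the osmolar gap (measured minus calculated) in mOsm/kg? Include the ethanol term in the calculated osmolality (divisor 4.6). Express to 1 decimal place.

1.1 mOsm/kg

Calculated osmolality = 2·Na + glucose + BUN/2.8 + ethanol/4.6
= 2·141 + 6.8 + 13/2.8 + 163/4.6
= 282 + 6.80 + 4.64 + 35.43
= 328.87 mOsm/kg ≈ 328.9 mOsm/kg
Osmolar gap = measured − calculated = 330 − 328.9 = 1.1 mOsm/kg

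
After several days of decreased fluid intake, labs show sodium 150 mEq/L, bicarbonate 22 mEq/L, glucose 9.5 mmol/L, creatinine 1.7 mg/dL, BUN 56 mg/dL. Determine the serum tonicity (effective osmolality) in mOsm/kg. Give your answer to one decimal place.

309.5 mOsm/kg

Effective osmolality excludes urea (freely permeant across cell membranes):
2·Na + glucose
= 2·150 + 9.5
= 300 + 9.5
= 309.5 mOsm/kg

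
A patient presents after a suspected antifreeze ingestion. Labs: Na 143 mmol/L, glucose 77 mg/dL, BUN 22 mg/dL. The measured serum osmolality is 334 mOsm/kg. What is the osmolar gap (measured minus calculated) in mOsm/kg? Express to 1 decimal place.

Calculated osmolality = 2·Na + glucose/18 + BUN/2.8
= 2·143 + 77/18 + 22/2.8
= 286 + 4.28 + 7.86
= 298.14 mOsm/kg ≈ 298.1 mOsm/kg
Osmolar gap = measured − calculated = 334 − 298.1 = 35.9 mOsm/kg

35.9 mOsm/kg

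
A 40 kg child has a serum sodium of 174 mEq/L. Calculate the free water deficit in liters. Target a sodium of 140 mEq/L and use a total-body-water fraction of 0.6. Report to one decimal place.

TBW = 0.6 · 40 = 24 L
Free water deficit = TBW · (Na/140 − 1)
= 24 · (174/140 − 1)
= 24 · 0.2429
= 5.83 L

5.8 L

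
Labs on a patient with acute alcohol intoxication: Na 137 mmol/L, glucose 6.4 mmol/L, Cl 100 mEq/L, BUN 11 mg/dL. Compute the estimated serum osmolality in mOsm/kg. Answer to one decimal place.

Calculated osmolality = 2·Na + glucose + BUN/2.8
= 2·137 + 6.4 + 11/2.8
= 274 + 6.40 + 3.93
= 284.33 mOsm/kg

284.3 mOsm/kg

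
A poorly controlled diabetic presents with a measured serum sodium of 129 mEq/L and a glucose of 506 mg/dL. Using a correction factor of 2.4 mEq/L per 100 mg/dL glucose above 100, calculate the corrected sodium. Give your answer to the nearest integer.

139 mEq/L

Corrected Na = measured Na + 2.4 · (glucose − 100)/100
= 129 + 2.4 · (506 − 100)/100
= 129 + 9.7
= 138.7 mEq/L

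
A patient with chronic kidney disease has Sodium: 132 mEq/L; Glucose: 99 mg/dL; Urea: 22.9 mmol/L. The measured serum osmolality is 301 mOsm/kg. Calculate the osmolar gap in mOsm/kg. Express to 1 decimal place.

8.6 mOsm/kg

Calculated osmolality = 2·Na + glucose/18 + urea
= 2·132 + 99/18 + 22.9
= 264 + 5.50 + 22.90
= 292.4 mOsm/kg ≈ 292.4 mOsm/kg
Osmolar gap = measured − calculated = 301 − 292.4 = 8.6 mOsm/kg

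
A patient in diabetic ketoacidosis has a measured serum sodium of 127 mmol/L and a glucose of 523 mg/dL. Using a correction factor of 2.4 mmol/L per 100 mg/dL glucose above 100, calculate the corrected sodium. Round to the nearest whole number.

Corrected Na = measured Na + 2.4 · (glucose − 100)/100
= 127 + 2.4 · (523 − 100)/100
= 127 + 10.2
= 137.2 mmol/L

137 mmol/L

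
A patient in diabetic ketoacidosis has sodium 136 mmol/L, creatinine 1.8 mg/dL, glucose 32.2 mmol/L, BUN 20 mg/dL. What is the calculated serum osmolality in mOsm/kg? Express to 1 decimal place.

Calculated osmolality = 2·Na + glucose + BUN/2.8
= 2·136 + 32.2 + 20/2.8
= 272 + 32.20 + 7.14
= 311.34 mOsm/kg

311.3 mOsm/kg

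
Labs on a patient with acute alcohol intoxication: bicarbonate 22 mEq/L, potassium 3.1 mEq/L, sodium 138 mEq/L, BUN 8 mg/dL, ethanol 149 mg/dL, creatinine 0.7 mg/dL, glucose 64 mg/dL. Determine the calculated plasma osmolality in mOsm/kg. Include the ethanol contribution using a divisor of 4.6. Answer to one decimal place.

Calculated osmolality = 2·Na + glucose/18 + BUN/2.8 + ethanol/4.6
= 2·138 + 64/18 + 8/2.8 + 149/4.6
= 276 + 3.56 + 2.86 + 32.39
= 314.81 mOsm/kg

314.8 mOsm/kg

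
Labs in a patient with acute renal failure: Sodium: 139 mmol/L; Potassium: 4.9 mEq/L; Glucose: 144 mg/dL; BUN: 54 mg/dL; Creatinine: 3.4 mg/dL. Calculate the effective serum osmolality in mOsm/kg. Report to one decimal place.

Effective osmolality excludes urea (freely permeant across cell membranes):
2·Na + glucose/18
= 2·139 + 144/18
= 278 + 8
= 286 mOsm/kg

286.0 mOsm/kg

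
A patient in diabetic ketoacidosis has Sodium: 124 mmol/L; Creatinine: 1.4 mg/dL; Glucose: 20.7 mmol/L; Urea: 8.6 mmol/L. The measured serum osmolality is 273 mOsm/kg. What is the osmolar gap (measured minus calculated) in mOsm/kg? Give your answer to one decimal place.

-4.3 mOsm/kg

Calculated osmolality = 2·Na + glucose + urea
= 2·124 + 20.7 + 8.6
= 248 + 20.70 + 8.60
= 277.3 mOsm/kg ≈ 277.3 mOsm/kg
Osmolar gap = measured − calculated = 273 − 277.3 = -4.3 mOsm/kg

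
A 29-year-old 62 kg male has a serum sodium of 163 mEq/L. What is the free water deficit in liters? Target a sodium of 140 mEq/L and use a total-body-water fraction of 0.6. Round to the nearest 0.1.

6.1 L

TBW = 0.6 · 62 = 37.2 L
Free water deficit = TBW · (Na/140 − 1)
= 37.2 · (163/140 − 1)
= 37.2 · 0.1643
= 6.11 L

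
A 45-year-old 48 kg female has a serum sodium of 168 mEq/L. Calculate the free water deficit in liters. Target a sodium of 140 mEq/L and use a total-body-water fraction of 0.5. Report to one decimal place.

4.8 L

TBW = 0.5 · 48 = 24 L
Free water deficit = TBW · (Na/140 − 1)
= 24 · (168/140 − 1)
= 24 · 0.2
= 4.8 L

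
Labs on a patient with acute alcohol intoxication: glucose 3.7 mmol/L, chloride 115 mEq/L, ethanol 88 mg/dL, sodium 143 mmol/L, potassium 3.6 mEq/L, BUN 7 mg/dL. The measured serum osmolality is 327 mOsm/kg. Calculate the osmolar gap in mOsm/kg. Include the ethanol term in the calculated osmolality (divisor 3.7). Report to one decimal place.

11.0 mOsm/kg

Calculated osmolality = 2·Na + glucose + BUN/2.8 + ethanol/3.7
= 2·143 + 3.7 + 7/2.8 + 88/3.7
= 286 + 3.70 + 2.50 + 23.78
= 315.98 mOsm/kg ≈ 316.0 mOsm/kg
Osmolar gap = measured − calculated = 327 − 316.0 = 11.0 mOsm/kg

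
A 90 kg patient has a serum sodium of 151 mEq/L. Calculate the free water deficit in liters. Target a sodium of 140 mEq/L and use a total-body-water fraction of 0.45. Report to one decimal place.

3.2 L

TBW = 0.45 · 90 = 40.5 L
Free water deficit = TBW · (Na/140 − 1)
= 40.5 · (151/140 − 1)
= 40.5 · 0.0786
= 3.18 L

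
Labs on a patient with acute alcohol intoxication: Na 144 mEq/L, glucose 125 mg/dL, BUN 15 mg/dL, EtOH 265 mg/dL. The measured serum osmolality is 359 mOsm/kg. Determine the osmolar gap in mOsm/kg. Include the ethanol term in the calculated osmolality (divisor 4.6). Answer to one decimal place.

1.1 mOsm/kg

Calculated osmolality = 2·Na + glucose/18 + BUN/2.8 + ethanol/4.6
= 2·144 + 125/18 + 15/2.8 + 265/4.6
= 288 + 6.94 + 5.36 + 57.61
= 357.91 mOsm/kg ≈ 357.9 mOsm/kg
Osmolar gap = measured − calculated = 359 − 357.9 = 1.1 mOsm/kg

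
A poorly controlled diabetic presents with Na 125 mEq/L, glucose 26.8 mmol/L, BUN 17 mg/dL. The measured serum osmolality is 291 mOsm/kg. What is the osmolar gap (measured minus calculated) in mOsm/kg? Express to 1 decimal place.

8.1 mOsm/kg

Calculated osmolality = 2·Na + glucose + BUN/2.8
= 2·125 + 26.8 + 17/2.8
= 250 + 26.80 + 6.07
= 282.87 mOsm/kg ≈ 282.9 mOsm/kg
Osmolar gap = measured − calculated = 291 − 282.9 = 8.1 mOsm/kg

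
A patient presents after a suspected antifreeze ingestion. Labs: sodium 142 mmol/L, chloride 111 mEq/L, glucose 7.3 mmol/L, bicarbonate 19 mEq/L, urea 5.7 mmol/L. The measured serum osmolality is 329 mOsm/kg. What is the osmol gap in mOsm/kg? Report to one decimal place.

Calculated osmolality = 2·Na + glucose + urea
= 2·142 + 7.3 + 5.7
= 284 + 7.30 + 5.70
= 297 mOsm/kg ≈ 297.0 mOsm/kg
Osmolar gap = measured − calculated = 329 − 297.0 = 32.0 mOsm/kg

32.0 mOsm/kg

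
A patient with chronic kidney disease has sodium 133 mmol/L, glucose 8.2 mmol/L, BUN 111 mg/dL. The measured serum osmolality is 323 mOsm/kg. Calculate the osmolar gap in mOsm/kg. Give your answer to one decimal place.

Calculated osmolality = 2·Na + glucose + BUN/2.8
= 2·133 + 8.2 + 111/2.8
= 266 + 8.20 + 39.64
= 313.84 mOsm/kg ≈ 313.8 mOsm/kg
Osmolar gap = measured − calculated = 323 − 313.8 = 9.2 mOsm/kg

9.2 mOsm/kg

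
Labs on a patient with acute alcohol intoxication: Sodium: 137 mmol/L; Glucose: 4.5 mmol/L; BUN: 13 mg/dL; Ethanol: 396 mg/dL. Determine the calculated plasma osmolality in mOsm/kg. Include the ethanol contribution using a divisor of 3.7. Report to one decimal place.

390.2 mOsm/kg

Calculated osmolality = 2·Na + glucose + BUN/2.8 + ethanol/3.7
= 2·137 + 4.5 + 13/2.8 + 396/3.7
= 274 + 4.50 + 4.64 + 107.03
= 390.17 mOsm/kg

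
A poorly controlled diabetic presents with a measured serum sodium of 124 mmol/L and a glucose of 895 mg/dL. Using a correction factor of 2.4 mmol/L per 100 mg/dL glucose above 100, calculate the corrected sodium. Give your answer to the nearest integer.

143 mmol/L

Corrected Na = measured Na + 2.4 · (glucose − 100)/100
= 124 + 2.4 · (895 − 100)/100
= 124 + 19.1
= 143.1 mmol/L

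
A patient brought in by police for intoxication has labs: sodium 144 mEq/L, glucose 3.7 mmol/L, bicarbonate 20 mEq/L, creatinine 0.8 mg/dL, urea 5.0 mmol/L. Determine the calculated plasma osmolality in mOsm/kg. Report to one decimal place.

Calculated osmolality = 2·Na + glucose + urea
= 2·144 + 3.7 + 5
= 288 + 3.70 + 5
= 296.7 mOsm/kg

296.7 mOsm/kg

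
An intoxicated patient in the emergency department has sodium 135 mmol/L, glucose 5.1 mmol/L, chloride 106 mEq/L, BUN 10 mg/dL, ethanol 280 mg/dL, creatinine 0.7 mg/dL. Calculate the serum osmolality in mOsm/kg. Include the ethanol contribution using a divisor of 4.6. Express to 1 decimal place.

Calculated osmolality = 2·Na + glucose + BUN/2.8 + ethanol/4.6
= 2·135 + 5.1 + 10/2.8 + 280/4.6
= 270 + 5.10 + 3.57 + 60.87
= 339.54 mOsm/kg

339.5 mOsm/kg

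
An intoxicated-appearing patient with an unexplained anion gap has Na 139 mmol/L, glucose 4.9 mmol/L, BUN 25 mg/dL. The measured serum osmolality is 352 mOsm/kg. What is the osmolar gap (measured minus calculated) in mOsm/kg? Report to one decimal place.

60.2 mOsm/kg

Calculated osmolality = 2·Na + glucose + BUN/2.8
= 2·139 + 4.9 + 25/2.8
= 278 + 4.90 + 8.93
= 291.83 mOsm/kg ≈ 291.8 mOsm/kg
Osmolar gap = measured − calculated = 352 − 291.8 = 60.2 mOsm/kg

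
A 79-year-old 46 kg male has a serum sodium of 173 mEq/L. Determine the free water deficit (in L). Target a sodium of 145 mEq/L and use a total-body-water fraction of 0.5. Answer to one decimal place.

TBW = 0.5 · 46 = 23 L
Free water deficit = TBW · (Na/145 − 1)
= 23 · (173/145 − 1)
= 23 · 0.1931
= 4.44 L

4.4 L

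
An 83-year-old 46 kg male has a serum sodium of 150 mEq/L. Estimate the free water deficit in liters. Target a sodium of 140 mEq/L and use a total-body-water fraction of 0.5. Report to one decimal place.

TBW = 0.5 · 46 = 23 L
Free water deficit = TBW · (Na/140 − 1)
= 23 · (150/140 − 1)
= 23 · 0.0714
= 1.64 L

1.6 L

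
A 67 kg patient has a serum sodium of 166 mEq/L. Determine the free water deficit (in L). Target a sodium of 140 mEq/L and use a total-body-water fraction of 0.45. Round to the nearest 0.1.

5.6 L

TBW = 0.45 · 67 = 30.15 L
Free water deficit = TBW · (Na/140 − 1)
= 30.15 · (166/140 − 1)
= 30.15 · 0.1857
= 5.6 L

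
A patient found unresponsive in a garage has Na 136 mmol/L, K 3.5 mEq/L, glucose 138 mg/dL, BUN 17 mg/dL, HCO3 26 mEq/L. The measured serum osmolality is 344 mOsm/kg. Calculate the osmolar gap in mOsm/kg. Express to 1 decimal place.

Calculated osmolality = 2·Na + glucose/18 + BUN/2.8
= 2·136 + 138/18 + 17/2.8
= 272 + 7.67 + 6.07
= 285.74 mOsm/kg ≈ 285.7 mOsm/kg
Osmolar gap = measured − calculated = 344 − 285.7 = 58.3 mOsm/kg

58.3 mOsm/kg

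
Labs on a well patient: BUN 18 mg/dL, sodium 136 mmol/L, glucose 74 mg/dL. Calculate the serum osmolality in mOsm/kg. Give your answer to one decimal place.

Calculated osmolality = 2·Na + glucose/18 + BUN/2.8
= 2·136 + 74/18 + 18/2.8
= 272 + 4.11 + 6.43
= 282.54 mOsm/kg

282.5 mOsm/kg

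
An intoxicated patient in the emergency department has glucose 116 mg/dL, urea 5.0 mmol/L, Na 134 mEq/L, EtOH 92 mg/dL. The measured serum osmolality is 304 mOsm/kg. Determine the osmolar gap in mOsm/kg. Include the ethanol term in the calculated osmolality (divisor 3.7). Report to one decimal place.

Calculated osmolality = 2·Na + glucose/18 + urea + ethanol/3.7
= 2·134 + 116/18 + 5 + 92/3.7
= 268 + 6.44 + 5 + 24.86
= 304.3 mOsm/kg ≈ 304.3 mOsm/kg
Osmolar gap = measured − calculated = 304 − 304.3 = -0.3 mOsm/kg

-0.3 mOsm/kg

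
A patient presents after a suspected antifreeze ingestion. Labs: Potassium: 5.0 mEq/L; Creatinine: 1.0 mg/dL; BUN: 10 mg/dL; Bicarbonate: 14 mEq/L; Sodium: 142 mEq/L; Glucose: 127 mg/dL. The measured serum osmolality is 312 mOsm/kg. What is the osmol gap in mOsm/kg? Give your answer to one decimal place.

17.4 mOsm/kg

Calculated osmolality = 2·Na + glucose/18 + BUN/2.8
= 2·142 + 127/18 + 10/2.8
= 284 + 7.06 + 3.57
= 294.63 mOsm/kg ≈ 294.6 mOsm/kg
Osmolar gap = measured − calculated = 312 − 294.6 = 17.4 mOsm/kg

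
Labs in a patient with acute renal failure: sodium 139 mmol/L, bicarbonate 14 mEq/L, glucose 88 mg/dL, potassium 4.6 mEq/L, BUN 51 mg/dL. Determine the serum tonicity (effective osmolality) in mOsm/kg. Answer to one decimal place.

282.9 mOsm/kg

Effective osmolality excludes urea (freely permeant across cell membranes):
2·Na + glucose/18
= 2·139 + 88/18
= 278 + 4.89
= 282.89 mOsm/kg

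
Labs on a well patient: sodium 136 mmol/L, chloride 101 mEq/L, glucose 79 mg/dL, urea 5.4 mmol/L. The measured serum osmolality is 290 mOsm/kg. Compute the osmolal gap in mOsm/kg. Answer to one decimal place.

8.2 mOsm/kg

Calculated osmolality = 2·Na + glucose/18 + urea
= 2·136 + 79/18 + 5.4
= 272 + 4.39 + 5.40
= 281.79 mOsm/kg ≈ 281.8 mOsm/kg
Osmolar gap = measured − calculated = 290 − 281.8 = 8.2 mOsm/kg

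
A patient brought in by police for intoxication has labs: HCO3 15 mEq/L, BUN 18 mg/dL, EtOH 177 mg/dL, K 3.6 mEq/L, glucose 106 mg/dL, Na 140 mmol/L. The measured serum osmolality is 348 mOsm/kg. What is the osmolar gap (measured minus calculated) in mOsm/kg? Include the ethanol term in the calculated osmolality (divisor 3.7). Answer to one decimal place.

7.8 mOsm/kg

Calculated osmolality = 2·Na + glucose/18 + BUN/2.8 + ethanol/3.7
= 2·140 + 106/18 + 18/2.8 + 177/3.7
= 280 + 5.89 + 6.43 + 47.84
= 340.16 mOsm/kg ≈ 340.2 mOsm/kg
Osmolar gap = measured − calculated = 348 − 340.2 = 7.8 mOsm/kg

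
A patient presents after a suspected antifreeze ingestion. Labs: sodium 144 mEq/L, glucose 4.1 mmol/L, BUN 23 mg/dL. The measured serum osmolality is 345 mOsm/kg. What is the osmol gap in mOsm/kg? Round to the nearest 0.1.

44.7 mOsm/kg

Calculated osmolality = 2·Na + glucose + BUN/2.8
= 2·144 + 4.1 + 23/2.8
= 288 + 4.10 + 8.21
= 300.31 mOsm/kg ≈ 300.3 mOsm/kg
Osmolar gap = measured − calculated = 345 − 300.3 = 44.7 mOsm/kg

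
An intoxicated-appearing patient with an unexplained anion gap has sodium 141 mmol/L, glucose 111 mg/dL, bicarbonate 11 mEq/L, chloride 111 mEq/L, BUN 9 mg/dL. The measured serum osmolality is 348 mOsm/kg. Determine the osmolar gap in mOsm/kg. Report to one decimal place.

56.6 mOsm/kg

Calculated osmolality = 2·Na + glucose/18 + BUN/2.8
= 2·141 + 111/18 + 9/2.8
= 282 + 6.17 + 3.21
= 291.38 mOsm/kg ≈ 291.4 mOsm/kg
Osmolar gap = measured − calculated = 348 − 291.4 = 56.6 mOsm/kg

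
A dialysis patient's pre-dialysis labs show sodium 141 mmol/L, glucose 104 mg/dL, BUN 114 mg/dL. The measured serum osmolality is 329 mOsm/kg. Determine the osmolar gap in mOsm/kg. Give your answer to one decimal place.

0.5 mOsm/kg

Calculated osmolality = 2·Na + glucose/18 + BUN/2.8
= 2·141 + 104/18 + 114/2.8
= 282 + 5.78 + 40.71
= 328.49 mOsm/kg ≈ 328.5 mOsm/kg
Osmolar gap = measured − calculated = 329 − 328.5 = 0.5 mOsm/kg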